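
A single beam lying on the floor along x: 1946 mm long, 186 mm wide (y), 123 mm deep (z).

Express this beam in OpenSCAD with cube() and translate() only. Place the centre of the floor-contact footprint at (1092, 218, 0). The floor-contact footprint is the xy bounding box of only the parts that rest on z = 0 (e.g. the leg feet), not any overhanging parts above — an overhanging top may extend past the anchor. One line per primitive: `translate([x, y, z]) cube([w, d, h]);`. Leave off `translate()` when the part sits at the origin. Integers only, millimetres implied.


translate([119, 125, 0]) cube([1946, 186, 123]);


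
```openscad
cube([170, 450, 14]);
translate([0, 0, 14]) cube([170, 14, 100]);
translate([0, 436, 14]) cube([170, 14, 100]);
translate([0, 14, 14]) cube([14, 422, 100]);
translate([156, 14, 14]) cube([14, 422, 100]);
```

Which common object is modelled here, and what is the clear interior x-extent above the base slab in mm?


An open box. The internal width is 142 mm.

A 170×450 base slab with four walls standing on it — an open box. The base is 170 mm wide and the walls are 14 mm thick, so the internal width is 170 − 2 × 14 = 142 mm.


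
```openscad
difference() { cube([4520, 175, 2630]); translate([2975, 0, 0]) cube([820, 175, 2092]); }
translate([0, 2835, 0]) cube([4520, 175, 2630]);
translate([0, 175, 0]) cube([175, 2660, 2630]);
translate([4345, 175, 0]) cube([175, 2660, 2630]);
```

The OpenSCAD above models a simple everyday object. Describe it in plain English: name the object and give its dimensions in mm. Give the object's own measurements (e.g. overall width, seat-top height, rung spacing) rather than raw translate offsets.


A single room: four walls, each 2630 mm tall and 175 mm thick, enclosing an outside footprint 4520×3010 mm (x × y), no floor or roof. The front and back walls (−y and +y sides) run the full x-width; the side walls fit between their inner faces. A door opening 820 mm wide and 2092 mm tall is cut through the front wall from the floor up, its −x edge 2975 mm from the wall's −x end.


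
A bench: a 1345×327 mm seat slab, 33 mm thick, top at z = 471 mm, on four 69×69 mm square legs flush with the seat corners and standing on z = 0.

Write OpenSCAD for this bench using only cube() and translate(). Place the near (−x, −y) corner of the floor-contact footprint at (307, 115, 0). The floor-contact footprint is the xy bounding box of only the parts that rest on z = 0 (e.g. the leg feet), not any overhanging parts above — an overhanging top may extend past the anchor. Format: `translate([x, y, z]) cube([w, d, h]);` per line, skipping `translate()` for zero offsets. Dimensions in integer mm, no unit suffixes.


// leg_h = 471 − 33 = 438
translate([307, 115, 438]) cube([1345, 327, 33]);
translate([307, 115, 0]) cube([69, 69, 438]);
translate([307, 373, 0]) cube([69, 69, 438]);
translate([1583, 115, 0]) cube([69, 69, 438]);
translate([1583, 373, 0]) cube([69, 69, 438]);


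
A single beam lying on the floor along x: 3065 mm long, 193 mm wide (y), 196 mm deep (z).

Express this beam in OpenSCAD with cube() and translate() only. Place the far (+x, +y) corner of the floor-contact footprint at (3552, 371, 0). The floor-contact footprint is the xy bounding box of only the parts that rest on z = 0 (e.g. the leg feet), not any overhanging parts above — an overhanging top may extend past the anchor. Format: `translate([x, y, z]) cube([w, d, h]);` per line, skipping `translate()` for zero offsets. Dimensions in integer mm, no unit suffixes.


translate([487, 178, 0]) cube([3065, 193, 196]);


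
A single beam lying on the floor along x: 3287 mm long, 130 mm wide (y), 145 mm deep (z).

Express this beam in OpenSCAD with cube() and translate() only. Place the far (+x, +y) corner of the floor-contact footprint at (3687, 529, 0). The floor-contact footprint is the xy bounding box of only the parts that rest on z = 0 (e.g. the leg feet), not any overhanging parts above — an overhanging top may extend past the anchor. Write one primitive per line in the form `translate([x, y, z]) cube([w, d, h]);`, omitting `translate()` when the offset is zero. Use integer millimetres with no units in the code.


translate([400, 399, 0]) cube([3287, 130, 145]);


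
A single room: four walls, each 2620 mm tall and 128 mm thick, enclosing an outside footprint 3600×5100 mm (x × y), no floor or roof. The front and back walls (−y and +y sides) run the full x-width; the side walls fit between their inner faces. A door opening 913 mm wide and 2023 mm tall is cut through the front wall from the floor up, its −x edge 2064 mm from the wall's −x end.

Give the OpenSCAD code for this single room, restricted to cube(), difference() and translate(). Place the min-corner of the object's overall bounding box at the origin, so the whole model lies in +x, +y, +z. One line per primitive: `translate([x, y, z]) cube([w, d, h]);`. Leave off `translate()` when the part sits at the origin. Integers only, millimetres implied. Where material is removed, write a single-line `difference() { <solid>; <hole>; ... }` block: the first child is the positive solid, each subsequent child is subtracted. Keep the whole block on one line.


difference() { cube([3600, 128, 2620]); translate([2064, 0, 0]) cube([913, 128, 2023]); }
translate([0, 4972, 0]) cube([3600, 128, 2620]);
translate([0, 128, 0]) cube([128, 4844, 2620]);
translate([3472, 128, 0]) cube([128, 4844, 2620]);


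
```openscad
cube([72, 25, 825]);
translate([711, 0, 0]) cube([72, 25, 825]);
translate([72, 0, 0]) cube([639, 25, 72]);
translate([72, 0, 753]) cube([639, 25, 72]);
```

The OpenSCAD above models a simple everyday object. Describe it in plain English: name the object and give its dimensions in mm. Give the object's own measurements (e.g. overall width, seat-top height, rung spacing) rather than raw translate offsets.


A rectangular picture frame lying in the x–z plane (depth along y). The opening is 639 mm wide (x) by 681 mm tall (z), surrounded by a border 72 mm wide on all four sides. The frame is 25 mm deep and is made of two full-height vertical stiles with two horizontal rails fitted between them.


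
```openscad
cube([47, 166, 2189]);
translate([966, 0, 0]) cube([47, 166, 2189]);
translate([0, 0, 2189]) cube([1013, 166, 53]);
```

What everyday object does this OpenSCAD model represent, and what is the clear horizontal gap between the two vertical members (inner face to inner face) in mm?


A door frame. The clear opening width is 919 mm.

Two 2189 mm tall posts with a header on top — a door frame. The left jamb is 47 mm wide at x = 0; the right jamb starts at x = 966. The clear opening is 966 − 47 = 919 mm.


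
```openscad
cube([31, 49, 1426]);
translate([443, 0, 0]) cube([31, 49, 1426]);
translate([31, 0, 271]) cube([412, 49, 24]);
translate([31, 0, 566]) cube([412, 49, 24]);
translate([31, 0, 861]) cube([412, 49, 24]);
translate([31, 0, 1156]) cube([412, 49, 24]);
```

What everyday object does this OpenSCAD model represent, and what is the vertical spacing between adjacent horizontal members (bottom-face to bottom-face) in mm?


A ladder. The rung spacing is 295 mm.

Two tall 31×49 posts with 4 short bars between them — a ladder. Adjacent rungs sit at z = 271 and z = 566, so the spacing is 566 − 271 = 295 mm.


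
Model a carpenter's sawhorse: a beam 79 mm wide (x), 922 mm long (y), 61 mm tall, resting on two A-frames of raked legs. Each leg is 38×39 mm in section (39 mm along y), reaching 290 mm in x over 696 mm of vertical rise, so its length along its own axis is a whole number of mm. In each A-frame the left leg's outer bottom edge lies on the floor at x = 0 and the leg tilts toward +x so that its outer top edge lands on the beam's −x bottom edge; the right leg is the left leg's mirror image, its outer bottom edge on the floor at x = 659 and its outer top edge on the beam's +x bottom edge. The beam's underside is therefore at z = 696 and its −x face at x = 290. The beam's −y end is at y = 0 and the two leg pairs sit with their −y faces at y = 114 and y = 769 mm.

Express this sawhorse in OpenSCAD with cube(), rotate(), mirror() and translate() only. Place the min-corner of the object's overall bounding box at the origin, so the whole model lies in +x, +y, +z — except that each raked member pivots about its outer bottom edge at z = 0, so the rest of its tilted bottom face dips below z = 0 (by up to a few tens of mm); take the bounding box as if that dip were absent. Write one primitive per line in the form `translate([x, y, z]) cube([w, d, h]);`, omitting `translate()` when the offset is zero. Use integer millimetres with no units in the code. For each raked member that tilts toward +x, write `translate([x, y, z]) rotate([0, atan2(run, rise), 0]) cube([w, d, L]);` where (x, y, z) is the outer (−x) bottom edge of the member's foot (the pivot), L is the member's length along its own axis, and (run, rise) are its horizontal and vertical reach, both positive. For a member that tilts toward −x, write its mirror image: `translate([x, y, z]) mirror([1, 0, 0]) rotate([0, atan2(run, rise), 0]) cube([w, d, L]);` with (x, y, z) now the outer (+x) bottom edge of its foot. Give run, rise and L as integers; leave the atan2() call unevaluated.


translate([290, 0, 696]) cube([79, 922, 61]);
translate([0, 114, 0]) rotate([0, atan2(290, 696), 0]) cube([38, 39, 754]);
translate([659, 114, 0]) mirror([1, 0, 0]) rotate([0, atan2(290, 696), 0]) cube([38, 39, 754]);
translate([0, 769, 0]) rotate([0, atan2(290, 696), 0]) cube([38, 39, 754]);
translate([659, 769, 0]) mirror([1, 0, 0]) rotate([0, atan2(290, 696), 0]) cube([38, 39, 754]);


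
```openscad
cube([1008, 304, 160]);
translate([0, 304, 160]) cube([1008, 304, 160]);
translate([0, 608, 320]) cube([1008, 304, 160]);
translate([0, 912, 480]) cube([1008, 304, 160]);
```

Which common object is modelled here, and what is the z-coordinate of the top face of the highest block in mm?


A staircase. The total rise is 640 mm.

4 identical blocks, each offset up and back from the previous — a staircase. Each step is 160 mm tall and there are 4 of them, so the total rise is 4 × 160 = 640 mm.


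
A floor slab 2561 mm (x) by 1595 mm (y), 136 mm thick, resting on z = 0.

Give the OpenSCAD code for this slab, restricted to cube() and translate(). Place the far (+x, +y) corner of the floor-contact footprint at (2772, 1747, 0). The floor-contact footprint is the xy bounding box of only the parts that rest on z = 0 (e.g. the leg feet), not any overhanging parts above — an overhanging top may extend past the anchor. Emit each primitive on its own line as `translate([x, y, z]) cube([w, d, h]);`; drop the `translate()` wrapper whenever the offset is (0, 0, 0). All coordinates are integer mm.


translate([211, 152, 0]) cube([2561, 1595, 136]);


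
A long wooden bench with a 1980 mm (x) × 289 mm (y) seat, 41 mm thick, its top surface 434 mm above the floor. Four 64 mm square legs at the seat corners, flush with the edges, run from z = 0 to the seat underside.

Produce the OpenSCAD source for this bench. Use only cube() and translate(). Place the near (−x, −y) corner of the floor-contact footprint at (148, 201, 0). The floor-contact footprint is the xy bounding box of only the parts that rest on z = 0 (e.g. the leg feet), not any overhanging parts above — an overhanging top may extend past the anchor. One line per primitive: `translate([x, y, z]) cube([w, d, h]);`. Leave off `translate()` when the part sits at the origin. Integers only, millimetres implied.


translate([148, 201, 393]) cube([1980, 289, 41]);
translate([148, 201, 0]) cube([64, 64, 393]);
translate([148, 426, 0]) cube([64, 64, 393]);
translate([2064, 201, 0]) cube([64, 64, 393]);
translate([2064, 426, 0]) cube([64, 64, 393]);


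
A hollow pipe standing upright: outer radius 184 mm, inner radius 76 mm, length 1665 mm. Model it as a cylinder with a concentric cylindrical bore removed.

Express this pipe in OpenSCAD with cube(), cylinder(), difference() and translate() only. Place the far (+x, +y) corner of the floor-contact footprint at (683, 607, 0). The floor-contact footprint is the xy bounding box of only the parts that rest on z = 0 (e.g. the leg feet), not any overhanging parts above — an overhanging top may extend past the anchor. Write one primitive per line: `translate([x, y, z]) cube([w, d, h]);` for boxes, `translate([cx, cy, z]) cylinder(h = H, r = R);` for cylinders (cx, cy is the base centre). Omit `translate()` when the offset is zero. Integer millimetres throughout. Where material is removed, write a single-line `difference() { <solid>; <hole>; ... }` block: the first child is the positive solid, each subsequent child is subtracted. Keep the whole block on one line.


difference() { translate([499, 423, 0]) cylinder(h = 1665, r = 184); translate([499, 423, 0]) cylinder(h = 1665, r = 76); }


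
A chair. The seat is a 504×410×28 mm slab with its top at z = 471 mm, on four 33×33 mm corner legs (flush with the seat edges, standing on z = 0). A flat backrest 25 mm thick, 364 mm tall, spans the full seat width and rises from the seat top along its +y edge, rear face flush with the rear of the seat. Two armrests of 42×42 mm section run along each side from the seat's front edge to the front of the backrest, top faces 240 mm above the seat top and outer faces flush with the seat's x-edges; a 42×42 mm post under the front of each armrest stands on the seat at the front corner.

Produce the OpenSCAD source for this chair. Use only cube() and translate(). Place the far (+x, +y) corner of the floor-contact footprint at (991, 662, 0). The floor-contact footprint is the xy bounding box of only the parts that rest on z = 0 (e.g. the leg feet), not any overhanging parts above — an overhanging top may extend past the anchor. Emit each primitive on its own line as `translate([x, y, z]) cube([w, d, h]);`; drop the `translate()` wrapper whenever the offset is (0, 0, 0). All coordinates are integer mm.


translate([487, 252, 443]) cube([504, 410, 28]);
translate([487, 252, 0]) cube([33, 33, 443]);
translate([958, 252, 0]) cube([33, 33, 443]);
translate([487, 629, 0]) cube([33, 33, 443]);
translate([958, 629, 0]) cube([33, 33, 443]);
translate([487, 637, 471]) cube([504, 25, 364]);
translate([487, 252, 669]) cube([42, 385, 42]);
translate([949, 252, 669]) cube([42, 385, 42]);
translate([487, 252, 471]) cube([42, 42, 198]);
translate([949, 252, 471]) cube([42, 42, 198]);


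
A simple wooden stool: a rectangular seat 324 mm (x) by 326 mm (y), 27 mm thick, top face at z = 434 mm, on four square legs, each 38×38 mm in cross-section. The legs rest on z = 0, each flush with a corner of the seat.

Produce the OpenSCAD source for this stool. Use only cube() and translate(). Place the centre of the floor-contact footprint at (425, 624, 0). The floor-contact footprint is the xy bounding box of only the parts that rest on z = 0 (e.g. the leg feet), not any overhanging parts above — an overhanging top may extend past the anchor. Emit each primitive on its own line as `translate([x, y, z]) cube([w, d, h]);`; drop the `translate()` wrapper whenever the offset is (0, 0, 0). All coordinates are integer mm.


translate([263, 461, 407]) cube([324, 326, 27]);
translate([263, 461, 0]) cube([38, 38, 407]);
translate([549, 461, 0]) cube([38, 38, 407]);
translate([263, 749, 0]) cube([38, 38, 407]);
translate([549, 749, 0]) cube([38, 38, 407]);


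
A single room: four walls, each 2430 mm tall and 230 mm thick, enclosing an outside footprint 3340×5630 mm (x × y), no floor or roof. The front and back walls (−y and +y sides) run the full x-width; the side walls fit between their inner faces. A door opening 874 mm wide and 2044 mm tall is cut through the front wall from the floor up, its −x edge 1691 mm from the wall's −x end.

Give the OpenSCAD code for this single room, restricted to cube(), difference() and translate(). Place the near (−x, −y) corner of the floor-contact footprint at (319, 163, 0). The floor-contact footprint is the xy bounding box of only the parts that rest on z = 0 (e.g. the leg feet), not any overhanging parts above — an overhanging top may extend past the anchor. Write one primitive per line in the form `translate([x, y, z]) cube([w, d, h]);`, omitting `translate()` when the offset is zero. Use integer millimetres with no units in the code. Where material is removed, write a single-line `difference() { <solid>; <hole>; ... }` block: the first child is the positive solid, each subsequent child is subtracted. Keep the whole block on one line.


difference() { translate([319, 163, 0]) cube([3340, 230, 2430]); translate([2010, 163, 0]) cube([874, 230, 2044]); }
translate([319, 5563, 0]) cube([3340, 230, 2430]);
translate([319, 393, 0]) cube([230, 5170, 2430]);
translate([3429, 393, 0]) cube([230, 5170, 2430]);


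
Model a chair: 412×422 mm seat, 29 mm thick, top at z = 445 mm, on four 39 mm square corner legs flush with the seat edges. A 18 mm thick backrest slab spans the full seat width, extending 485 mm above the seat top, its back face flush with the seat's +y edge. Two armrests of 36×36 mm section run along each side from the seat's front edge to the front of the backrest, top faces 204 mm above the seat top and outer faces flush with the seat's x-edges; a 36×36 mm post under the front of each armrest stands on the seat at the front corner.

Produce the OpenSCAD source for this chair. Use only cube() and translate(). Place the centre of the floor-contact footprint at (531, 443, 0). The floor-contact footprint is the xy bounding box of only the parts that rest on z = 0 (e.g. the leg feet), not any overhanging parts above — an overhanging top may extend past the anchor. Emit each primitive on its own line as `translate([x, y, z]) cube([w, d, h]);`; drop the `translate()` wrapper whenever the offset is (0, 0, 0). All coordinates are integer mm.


translate([325, 232, 416]) cube([412, 422, 29]);
translate([325, 232, 0]) cube([39, 39, 416]);
translate([698, 232, 0]) cube([39, 39, 416]);
translate([325, 615, 0]) cube([39, 39, 416]);
translate([698, 615, 0]) cube([39, 39, 416]);
translate([325, 636, 445]) cube([412, 18, 485]);
translate([325, 232, 613]) cube([36, 404, 36]);
translate([701, 232, 613]) cube([36, 404, 36]);
translate([325, 232, 445]) cube([36, 36, 168]);
translate([701, 232, 445]) cube([36, 36, 168]);


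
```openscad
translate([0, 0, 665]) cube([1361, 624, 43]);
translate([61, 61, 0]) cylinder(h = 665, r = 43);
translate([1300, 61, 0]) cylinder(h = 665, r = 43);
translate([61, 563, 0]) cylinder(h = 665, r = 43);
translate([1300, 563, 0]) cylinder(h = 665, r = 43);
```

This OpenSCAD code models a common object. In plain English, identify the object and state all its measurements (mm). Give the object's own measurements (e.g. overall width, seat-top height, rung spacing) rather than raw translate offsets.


A table: top 1361 mm (x) × 624 mm (y), 43 mm thick, upper face at z = 708 mm, on four round legs of 86 mm diameter, each leg's bounding box inset 18 mm from the nearest pair of top edges from z = 0 to the bottom of the top.


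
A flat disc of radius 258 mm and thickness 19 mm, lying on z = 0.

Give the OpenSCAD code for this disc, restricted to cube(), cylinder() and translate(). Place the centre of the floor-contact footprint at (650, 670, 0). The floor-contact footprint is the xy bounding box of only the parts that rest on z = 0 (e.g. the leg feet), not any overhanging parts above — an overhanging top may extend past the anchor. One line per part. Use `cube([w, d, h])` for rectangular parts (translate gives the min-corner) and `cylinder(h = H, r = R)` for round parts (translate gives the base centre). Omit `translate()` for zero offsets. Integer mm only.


translate([650, 670, 0]) cylinder(h = 19, r = 258);


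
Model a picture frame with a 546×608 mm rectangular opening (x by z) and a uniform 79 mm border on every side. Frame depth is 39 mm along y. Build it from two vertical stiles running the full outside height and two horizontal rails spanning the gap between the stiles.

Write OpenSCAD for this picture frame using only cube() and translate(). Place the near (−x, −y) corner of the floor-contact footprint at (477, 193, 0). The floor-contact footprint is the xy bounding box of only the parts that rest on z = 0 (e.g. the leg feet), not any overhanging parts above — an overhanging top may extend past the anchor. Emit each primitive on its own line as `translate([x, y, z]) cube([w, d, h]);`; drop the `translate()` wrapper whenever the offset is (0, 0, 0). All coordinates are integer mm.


translate([477, 193, 0]) cube([79, 39, 766]);
translate([1102, 193, 0]) cube([79, 39, 766]);
translate([556, 193, 0]) cube([546, 39, 79]);
translate([556, 193, 687]) cube([546, 39, 79]);


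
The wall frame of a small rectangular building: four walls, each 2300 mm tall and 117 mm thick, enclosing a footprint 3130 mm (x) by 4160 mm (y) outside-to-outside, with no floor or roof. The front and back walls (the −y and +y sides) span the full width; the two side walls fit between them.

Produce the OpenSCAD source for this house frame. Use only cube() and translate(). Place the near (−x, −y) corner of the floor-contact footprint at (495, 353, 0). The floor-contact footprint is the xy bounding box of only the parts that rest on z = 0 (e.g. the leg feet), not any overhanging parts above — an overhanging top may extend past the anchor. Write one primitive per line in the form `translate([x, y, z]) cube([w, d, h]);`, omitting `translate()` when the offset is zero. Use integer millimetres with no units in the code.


translate([495, 353, 0]) cube([3130, 117, 2300]);
translate([495, 4396, 0]) cube([3130, 117, 2300]);
translate([495, 470, 0]) cube([117, 3926, 2300]);
translate([3508, 470, 0]) cube([117, 3926, 2300]);


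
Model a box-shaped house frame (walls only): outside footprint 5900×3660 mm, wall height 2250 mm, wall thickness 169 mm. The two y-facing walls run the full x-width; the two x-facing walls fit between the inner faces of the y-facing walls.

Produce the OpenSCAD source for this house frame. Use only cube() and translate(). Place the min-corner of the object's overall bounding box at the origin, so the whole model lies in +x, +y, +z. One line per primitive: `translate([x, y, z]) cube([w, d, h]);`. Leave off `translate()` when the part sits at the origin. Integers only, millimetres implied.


cube([5900, 169, 2250]);
translate([0, 3491, 0]) cube([5900, 169, 2250]);
translate([0, 169, 0]) cube([169, 3322, 2250]);
translate([5731, 169, 0]) cube([169, 3322, 2250]);


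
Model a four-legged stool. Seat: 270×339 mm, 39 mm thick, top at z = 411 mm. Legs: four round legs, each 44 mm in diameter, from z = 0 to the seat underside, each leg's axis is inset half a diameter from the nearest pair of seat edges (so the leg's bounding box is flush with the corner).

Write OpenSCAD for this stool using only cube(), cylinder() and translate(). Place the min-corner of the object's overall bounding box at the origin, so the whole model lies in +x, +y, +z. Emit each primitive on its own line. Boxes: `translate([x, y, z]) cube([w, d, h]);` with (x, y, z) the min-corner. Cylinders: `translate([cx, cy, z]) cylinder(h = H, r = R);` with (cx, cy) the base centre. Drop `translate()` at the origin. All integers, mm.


translate([0, 0, 372]) cube([270, 339, 39]);
translate([22, 22, 0]) cylinder(h = 372, r = 22);
translate([248, 22, 0]) cylinder(h = 372, r = 22);
translate([22, 317, 0]) cylinder(h = 372, r = 22);
translate([248, 317, 0]) cylinder(h = 372, r = 22);


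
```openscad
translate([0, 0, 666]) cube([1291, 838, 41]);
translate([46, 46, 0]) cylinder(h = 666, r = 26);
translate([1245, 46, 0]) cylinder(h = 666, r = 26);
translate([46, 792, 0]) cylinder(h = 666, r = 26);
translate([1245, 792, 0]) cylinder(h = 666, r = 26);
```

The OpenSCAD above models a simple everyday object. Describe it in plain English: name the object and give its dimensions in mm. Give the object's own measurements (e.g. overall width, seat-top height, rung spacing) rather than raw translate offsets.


A rectangular dining table. The top is 1291×838×41 mm with its upper surface at z = 707 mm. It stands on four round legs of 52 mm diameter, each leg's bounding box inset 20 mm from the nearest pair of top edges, running from the floor to the underside of the top.


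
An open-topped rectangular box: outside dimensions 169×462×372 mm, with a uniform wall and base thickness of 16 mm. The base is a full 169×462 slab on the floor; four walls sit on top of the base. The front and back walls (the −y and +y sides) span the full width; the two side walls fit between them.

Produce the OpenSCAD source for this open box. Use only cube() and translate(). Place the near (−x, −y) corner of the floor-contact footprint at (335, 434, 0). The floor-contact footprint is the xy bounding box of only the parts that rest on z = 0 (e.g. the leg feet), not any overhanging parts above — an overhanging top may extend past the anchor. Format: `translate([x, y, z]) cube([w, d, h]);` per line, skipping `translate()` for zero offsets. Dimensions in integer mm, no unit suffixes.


translate([335, 434, 0]) cube([169, 462, 16]);
translate([335, 434, 16]) cube([169, 16, 356]);
translate([335, 880, 16]) cube([169, 16, 356]);
translate([335, 450, 16]) cube([16, 430, 356]);
translate([488, 450, 16]) cube([16, 430, 356]);


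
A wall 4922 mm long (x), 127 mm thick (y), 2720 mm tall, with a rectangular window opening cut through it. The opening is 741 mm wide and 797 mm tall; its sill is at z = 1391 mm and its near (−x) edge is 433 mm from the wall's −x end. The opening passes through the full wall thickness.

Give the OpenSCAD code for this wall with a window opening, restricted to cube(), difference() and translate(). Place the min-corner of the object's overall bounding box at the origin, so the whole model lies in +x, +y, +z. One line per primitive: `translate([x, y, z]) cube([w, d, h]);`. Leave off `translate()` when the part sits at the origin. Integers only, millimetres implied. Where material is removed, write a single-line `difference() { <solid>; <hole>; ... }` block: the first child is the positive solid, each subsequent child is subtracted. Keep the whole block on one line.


difference() { cube([4922, 127, 2720]); translate([433, 0, 1391]) cube([741, 127, 797]); }


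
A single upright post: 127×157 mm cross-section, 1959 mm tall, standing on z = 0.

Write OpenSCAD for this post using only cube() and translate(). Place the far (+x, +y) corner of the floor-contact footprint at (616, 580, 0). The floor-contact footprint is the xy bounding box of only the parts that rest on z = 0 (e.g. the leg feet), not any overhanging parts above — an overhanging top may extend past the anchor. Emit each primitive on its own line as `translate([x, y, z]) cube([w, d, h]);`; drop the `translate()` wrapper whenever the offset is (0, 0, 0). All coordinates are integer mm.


translate([489, 423, 0]) cube([127, 157, 1959]);


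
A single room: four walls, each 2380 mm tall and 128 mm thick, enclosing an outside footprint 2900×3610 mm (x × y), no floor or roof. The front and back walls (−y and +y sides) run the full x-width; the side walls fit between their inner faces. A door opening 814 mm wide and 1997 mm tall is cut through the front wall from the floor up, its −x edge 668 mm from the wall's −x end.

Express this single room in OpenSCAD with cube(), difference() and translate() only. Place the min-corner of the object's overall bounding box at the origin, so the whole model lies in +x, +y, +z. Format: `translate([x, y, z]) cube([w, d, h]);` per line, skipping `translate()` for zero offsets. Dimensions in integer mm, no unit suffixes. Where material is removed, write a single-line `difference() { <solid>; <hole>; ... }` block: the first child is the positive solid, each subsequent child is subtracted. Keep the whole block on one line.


difference() { cube([2900, 128, 2380]); translate([668, 0, 0]) cube([814, 128, 1997]); }
translate([0, 3482, 0]) cube([2900, 128, 2380]);
translate([0, 128, 0]) cube([128, 3354, 2380]);
translate([2772, 128, 0]) cube([128, 3354, 2380]);


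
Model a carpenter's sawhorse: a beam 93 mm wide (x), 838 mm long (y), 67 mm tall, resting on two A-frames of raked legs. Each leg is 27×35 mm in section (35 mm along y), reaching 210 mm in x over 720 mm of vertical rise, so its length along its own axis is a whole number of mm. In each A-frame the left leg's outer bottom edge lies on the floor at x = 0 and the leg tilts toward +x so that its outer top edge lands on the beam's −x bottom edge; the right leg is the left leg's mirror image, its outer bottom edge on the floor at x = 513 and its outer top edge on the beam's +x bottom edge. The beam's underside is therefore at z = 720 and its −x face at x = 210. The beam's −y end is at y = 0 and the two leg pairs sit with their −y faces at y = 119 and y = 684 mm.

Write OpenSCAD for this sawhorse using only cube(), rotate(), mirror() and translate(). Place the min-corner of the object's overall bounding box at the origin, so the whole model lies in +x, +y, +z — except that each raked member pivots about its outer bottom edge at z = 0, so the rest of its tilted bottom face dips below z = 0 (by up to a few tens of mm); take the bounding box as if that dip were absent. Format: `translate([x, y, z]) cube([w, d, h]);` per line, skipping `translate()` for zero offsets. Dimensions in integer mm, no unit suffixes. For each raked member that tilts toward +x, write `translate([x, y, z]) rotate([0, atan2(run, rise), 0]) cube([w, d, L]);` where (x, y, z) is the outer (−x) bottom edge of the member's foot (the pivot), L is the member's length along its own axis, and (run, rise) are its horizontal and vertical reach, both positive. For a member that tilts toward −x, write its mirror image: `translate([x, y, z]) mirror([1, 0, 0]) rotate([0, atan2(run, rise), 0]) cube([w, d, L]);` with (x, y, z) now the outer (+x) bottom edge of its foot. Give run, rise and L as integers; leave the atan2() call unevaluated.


// leg length = √(210² + 720²) = 750
// right-leg outer foot x = 2·210 + 93 = 513
// beam min-corner = (210, 0, 720)
translate([210, 0, 720]) cube([93, 838, 67]);
translate([0, 119, 0]) rotate([0, atan2(210, 720), 0]) cube([27, 35, 750]);
translate([513, 119, 0]) mirror([1, 0, 0]) rotate([0, atan2(210, 720), 0]) cube([27, 35, 750]);
translate([0, 684, 0]) rotate([0, atan2(210, 720), 0]) cube([27, 35, 750]);
translate([513, 684, 0]) mirror([1, 0, 0]) rotate([0, atan2(210, 720), 0]) cube([27, 35, 750]);


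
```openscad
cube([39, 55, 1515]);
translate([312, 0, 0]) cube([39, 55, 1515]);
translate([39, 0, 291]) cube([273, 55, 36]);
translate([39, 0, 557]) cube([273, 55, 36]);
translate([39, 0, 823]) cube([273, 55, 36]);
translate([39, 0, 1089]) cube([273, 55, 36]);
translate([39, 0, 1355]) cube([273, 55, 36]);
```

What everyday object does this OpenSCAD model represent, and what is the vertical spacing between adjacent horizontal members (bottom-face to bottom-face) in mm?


A ladder. The rung spacing is 266 mm.

Two tall 39×55 posts with 5 short bars between them — a ladder. Adjacent rungs sit at z = 291 and z = 557, so the spacing is 557 − 291 = 266 mm.


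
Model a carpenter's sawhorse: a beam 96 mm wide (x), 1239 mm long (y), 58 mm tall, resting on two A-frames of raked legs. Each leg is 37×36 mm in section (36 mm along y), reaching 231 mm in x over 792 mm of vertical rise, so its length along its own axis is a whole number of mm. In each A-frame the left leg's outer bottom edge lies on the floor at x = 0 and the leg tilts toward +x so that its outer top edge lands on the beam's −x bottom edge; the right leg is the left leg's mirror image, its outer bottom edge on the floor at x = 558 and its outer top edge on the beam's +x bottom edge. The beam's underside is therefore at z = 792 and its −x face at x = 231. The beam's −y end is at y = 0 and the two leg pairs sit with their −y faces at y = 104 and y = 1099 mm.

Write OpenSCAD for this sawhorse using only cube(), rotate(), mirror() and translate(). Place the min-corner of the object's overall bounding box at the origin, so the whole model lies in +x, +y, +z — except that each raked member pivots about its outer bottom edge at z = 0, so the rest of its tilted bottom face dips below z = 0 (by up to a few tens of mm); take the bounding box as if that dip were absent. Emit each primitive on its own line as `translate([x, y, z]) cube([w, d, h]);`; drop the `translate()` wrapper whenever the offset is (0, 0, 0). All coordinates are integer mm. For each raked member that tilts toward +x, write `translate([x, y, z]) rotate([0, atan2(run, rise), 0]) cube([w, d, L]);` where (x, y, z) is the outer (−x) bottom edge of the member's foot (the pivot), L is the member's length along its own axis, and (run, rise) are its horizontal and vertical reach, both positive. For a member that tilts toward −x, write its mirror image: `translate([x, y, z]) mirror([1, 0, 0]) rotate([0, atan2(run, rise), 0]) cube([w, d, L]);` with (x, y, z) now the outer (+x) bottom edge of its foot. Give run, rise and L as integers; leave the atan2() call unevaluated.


translate([231, 0, 792]) cube([96, 1239, 58]);
translate([0, 104, 0]) rotate([0, atan2(231, 792), 0]) cube([37, 36, 825]);
translate([558, 104, 0]) mirror([1, 0, 0]) rotate([0, atan2(231, 792), 0]) cube([37, 36, 825]);
translate([0, 1099, 0]) rotate([0, atan2(231, 792), 0]) cube([37, 36, 825]);
translate([558, 1099, 0]) mirror([1, 0, 0]) rotate([0, atan2(231, 792), 0]) cube([37, 36, 825]);


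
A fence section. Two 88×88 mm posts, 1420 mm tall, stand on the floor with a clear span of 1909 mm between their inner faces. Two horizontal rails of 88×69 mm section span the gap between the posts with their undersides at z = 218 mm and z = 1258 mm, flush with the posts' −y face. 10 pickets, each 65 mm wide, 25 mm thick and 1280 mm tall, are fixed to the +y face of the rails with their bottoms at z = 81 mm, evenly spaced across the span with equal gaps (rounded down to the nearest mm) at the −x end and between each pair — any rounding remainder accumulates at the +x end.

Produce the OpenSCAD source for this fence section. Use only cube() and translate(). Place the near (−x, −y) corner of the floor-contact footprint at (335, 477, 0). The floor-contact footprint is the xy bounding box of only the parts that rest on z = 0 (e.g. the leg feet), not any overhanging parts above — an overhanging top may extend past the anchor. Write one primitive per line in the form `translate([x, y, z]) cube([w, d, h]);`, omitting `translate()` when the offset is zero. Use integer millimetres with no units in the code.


translate([335, 477, 0]) cube([88, 88, 1420]);
translate([2332, 477, 0]) cube([88, 88, 1420]);
translate([423, 477, 218]) cube([1909, 88, 69]);
translate([423, 477, 1258]) cube([1909, 88, 69]);
translate([537, 565, 81]) cube([65, 25, 1280]);
translate([716, 565, 81]) cube([65, 25, 1280]);
translate([895, 565, 81]) cube([65, 25, 1280]);
translate([1074, 565, 81]) cube([65, 25, 1280]);
translate([1253, 565, 81]) cube([65, 25, 1280]);
translate([1432, 565, 81]) cube([65, 25, 1280]);
translate([1611, 565, 81]) cube([65, 25, 1280]);
translate([1790, 565, 81]) cube([65, 25, 1280]);
translate([1969, 565, 81]) cube([65, 25, 1280]);
translate([2148, 565, 81]) cube([65, 25, 1280]);


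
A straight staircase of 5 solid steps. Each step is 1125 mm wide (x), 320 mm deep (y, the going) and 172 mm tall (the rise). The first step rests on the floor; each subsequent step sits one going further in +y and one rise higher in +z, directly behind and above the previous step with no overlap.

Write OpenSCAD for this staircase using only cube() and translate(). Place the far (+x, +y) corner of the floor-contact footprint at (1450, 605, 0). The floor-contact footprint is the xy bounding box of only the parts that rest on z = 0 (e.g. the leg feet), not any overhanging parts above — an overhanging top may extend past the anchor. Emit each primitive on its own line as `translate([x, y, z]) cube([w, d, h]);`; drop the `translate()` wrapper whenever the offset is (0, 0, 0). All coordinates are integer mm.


translate([325, 285, 0]) cube([1125, 320, 172]);
translate([325, 605, 172]) cube([1125, 320, 172]);
translate([325, 925, 344]) cube([1125, 320, 172]);
translate([325, 1245, 516]) cube([1125, 320, 172]);
translate([325, 1565, 688]) cube([1125, 320, 172]);


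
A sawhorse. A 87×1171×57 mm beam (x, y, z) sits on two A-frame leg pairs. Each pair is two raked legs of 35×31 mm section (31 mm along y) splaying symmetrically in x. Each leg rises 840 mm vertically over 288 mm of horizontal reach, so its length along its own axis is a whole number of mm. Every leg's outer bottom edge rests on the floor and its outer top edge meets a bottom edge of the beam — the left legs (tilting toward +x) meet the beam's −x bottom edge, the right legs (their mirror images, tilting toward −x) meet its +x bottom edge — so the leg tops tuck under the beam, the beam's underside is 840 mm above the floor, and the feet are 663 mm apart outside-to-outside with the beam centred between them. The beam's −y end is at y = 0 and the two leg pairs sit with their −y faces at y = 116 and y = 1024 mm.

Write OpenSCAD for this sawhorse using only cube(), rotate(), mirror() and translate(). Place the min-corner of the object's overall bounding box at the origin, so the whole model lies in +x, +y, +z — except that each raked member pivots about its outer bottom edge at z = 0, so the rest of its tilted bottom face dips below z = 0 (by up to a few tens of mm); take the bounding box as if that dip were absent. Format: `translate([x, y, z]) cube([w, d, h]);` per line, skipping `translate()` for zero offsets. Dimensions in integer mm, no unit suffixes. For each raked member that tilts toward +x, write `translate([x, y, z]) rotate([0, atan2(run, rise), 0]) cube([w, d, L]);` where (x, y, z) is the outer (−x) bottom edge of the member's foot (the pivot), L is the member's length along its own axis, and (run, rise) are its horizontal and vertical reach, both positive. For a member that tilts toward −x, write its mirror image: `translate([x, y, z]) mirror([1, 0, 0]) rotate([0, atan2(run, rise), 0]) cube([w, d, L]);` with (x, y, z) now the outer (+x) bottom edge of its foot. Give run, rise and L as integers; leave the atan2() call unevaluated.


translate([288, 0, 840]) cube([87, 1171, 57]);
translate([0, 116, 0]) rotate([0, atan2(288, 840), 0]) cube([35, 31, 888]);
translate([663, 116, 0]) mirror([1, 0, 0]) rotate([0, atan2(288, 840), 0]) cube([35, 31, 888]);
translate([0, 1024, 0]) rotate([0, atan2(288, 840), 0]) cube([35, 31, 888]);
translate([663, 1024, 0]) mirror([1, 0, 0]) rotate([0, atan2(288, 840), 0]) cube([35, 31, 888]);


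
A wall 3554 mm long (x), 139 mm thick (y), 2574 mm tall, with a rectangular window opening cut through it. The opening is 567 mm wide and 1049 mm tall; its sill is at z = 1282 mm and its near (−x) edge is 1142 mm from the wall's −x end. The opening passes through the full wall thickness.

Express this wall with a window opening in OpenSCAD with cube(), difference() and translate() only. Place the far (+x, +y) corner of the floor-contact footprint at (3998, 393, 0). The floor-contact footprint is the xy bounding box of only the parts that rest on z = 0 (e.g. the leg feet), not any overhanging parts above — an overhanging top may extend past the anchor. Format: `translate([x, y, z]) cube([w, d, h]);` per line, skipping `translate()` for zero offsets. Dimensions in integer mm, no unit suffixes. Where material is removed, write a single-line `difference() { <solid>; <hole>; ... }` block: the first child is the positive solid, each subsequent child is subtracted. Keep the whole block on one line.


difference() { translate([444, 254, 0]) cube([3554, 139, 2574]); translate([1586, 254, 1282]) cube([567, 139, 1049]); }


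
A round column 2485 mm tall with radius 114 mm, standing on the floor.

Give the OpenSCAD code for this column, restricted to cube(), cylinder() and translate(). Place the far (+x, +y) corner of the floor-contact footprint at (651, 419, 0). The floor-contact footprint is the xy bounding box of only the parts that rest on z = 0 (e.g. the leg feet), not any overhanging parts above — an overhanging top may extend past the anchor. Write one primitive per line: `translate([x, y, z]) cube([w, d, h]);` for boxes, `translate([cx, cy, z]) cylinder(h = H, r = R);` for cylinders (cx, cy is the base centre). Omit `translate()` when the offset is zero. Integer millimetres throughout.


translate([537, 305, 0]) cylinder(h = 2485, r = 114);
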